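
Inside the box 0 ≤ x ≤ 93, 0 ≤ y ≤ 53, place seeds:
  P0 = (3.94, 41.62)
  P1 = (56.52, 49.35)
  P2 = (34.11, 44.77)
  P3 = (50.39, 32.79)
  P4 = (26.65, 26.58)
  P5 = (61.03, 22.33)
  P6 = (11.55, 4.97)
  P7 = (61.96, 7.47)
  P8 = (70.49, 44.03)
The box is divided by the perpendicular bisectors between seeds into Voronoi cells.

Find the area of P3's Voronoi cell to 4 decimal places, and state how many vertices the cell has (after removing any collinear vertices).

Area of P3's cell: 387.6107 (5 vertices)

1. box [0,93]×[0,53]: [(0, 0) (93, 0) (93, 53) (0, 53)]
2. ⊥bis P3·P0 via (27.165,37.205): [(20.0924, 0) (93, 0) (93, 53) (30.1676, 53)]  |A|=3597.1093
3. ⊥bis P3·P1 via (53.455,41.07): [(29.5798, 49.9079) (20.0924, 0) (93, 0) (93, 26.4317)]  |A|=2657.4814
4. ⊥bis P3·P2 via (42.25,38.78): [(45.9732, 43.8395) (22.3145, 11.689) (20.0924, 0) (93, 0) (93, 26.4317)]  |A|=2322.1687
5. ⊥bis P3·P4 via (38.52,29.685): [(45.9732, 43.8395) (37.743, 32.6553) (46.2851, 0) (93, 0) (93, 26.4317)]  |A|=1827.6258
6. ⊥bis P3·P5 via (55.71,27.56): [(64.8461, 36.8534) (45.9732, 43.8395) (37.743, 32.6553) (42.5718, 14.1957)]  |A|=394.5811
7. ⊥bis P3·P6 via (30.97,18.88): [(64.8461, 36.8534) (45.9732, 43.8395) (37.743, 32.6553) (42.5718, 14.1957)]  |A|=394.5811
8. ⊥bis P3·P7 via (56.175,20.13): [(64.8461, 36.8534) (45.9732, 43.8395) (37.743, 32.6553) (42.5718, 14.1957)]  |A|=394.5811
9. ⊥bis P3·P8 via (60.44,38.41): [(62.5924, 34.5609) (60.3876, 38.5038) (45.9732, 43.8395) (37.743, 32.6553) (42.5718, 14.1957)]  |A|=387.6107
10. canonical 5-gon: [(62.5924, 34.5609) (60.3876, 38.5038) (45.9732, 43.8395) (37.743, 32.6553) (42.5718, 14.1957)]
11. shoelace: 387.6107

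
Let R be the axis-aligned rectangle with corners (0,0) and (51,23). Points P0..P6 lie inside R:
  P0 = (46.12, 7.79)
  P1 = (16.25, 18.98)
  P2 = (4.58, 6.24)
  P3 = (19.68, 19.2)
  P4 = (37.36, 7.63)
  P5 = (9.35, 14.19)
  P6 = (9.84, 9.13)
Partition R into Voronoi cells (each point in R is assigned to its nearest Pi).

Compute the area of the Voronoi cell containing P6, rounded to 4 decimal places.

1. box [0,51]×[0,23]: [(0, 0) (51, 0) (51, 23) (0, 23)]
2. ⊥bis P6·P0 via (27.98,8.46): [(0, 0) (27.6675, 0) (28.517, 23) (0, 23)]  |A|=646.1225
3. ⊥bis P6·P1 via (13.045,14.055): [(0, 22.5442) (0, 0) (27.6675, 0) (27.8313, 4.4327)]  |A|=375.037
4. ⊥bis P6·P2 via (7.21,7.685): [(0, 22.5442) (0, 20.8077) (11.4324, 0) (27.6675, 0) (27.8313, 4.4327)]  |A|=256.0964
5. ⊥bis P6·P3 via (14.76,14.165): [(18.5163, 10.4945) (0, 22.5442) (0, 20.8077) (11.4324, 0) (27.6675, 0) (27.7229, 1.4982)]  |A|=242.1007
6. ⊥bis P6·P4 via (23.6,8.38): [(23.4524, 5.6712) (18.5163, 10.4945) (0, 22.5442) (0, 20.8077) (11.4324, 0) (23.1432, 0)]  |A|=225.9572
7. ⊥bis P6·P5 via (9.595,11.66): [(23.4524, 5.6712) (18.5163, 10.4945) (15.8017, 12.261) (5.2568, 11.2399) (11.4324, 0) (23.1432, 0)]  |A|=159.1079
8. canonical 6-gon: [(23.4524, 5.6712) (18.5163, 10.4945) (15.8017, 12.261) (5.2568, 11.2399) (11.4324, 0) (23.1432, 0)]
9. shoelace: 159.1079

Area of P6's cell: 159.1079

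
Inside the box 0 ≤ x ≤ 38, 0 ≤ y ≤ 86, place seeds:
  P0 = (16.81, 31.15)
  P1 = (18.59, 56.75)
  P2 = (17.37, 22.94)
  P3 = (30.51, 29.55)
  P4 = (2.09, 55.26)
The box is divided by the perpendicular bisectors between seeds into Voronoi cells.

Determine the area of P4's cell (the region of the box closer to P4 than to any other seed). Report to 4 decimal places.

1. box [0,38]×[0,86]: [(0, 0) (38, 0) (38, 86) (0, 86)]
2. ⊥bis P4·P0 via (9.45,43.205): [(0, 37.4354) (38, 60.6358) (38, 86) (0, 86)]  |A|=1404.6468
3. ⊥bis P4·P1 via (10.34,56.005): [(0, 37.4354) (11.389, 44.3888) (7.6314, 86) (0, 86)]  |A|=435.3253
4. ⊥bis P4·P2 via (9.73,39.1): [(0, 37.4354) (11.389, 44.3888) (7.6314, 86) (0, 86)]  |A|=435.3253
5. ⊥bis P4·P3 via (16.3,42.405): [(0, 37.4354) (11.389, 44.3888) (7.6314, 86) (0, 86)]  |A|=435.3253
6. canonical 4-gon: [(0, 37.4354) (11.389, 44.3888) (7.6314, 86) (0, 86)]
7. shoelace: 435.3253

Area of P4's cell: 435.3253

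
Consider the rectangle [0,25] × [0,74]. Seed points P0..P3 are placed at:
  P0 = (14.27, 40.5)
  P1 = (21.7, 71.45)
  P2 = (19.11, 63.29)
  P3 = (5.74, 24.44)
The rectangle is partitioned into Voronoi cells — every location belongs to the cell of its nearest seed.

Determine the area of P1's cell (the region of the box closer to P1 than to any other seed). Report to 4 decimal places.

1. box [0,25]×[0,74]: [(0, 0) (25, 0) (25, 74) (0, 74)]
2. ⊥bis P1·P0 via (17.985,55.975): [(0, 60.2926) (25, 54.2909) (25, 74) (0, 74)]  |A|=417.7061
3. ⊥bis P1·P2 via (20.405,67.37): [(0, 73.8466) (25, 65.9115) (25, 74) (0, 74)]  |A|=103.0234
4. ⊥bis P1·P3 via (13.72,47.945): [(0, 73.8466) (25, 65.9115) (25, 74) (0, 74)]  |A|=103.0234
5. canonical 4-gon: [(0, 73.8466) (25, 65.9115) (25, 74) (0, 74)]
6. shoelace: 103.0234

Area of P1's cell: 103.0234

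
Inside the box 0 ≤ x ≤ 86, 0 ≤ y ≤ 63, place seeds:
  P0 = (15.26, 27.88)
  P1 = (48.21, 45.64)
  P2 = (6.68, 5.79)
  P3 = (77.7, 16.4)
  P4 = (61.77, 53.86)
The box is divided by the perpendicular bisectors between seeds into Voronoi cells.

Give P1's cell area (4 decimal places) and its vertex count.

1. box [0,86]×[0,63]: [(0, 0) (86, 0) (86, 63) (0, 63)]
2. ⊥bis P1·P0 via (31.735,36.76): [(51.5486, 0) (86, 0) (86, 63) (17.5917, 63)]  |A|=3240.0817
3. ⊥bis P1·P2 via (27.445,25.715): [(50.8165, 1.3582) (52.1198, 0) (86, 0) (86, 63) (17.5917, 63)]  |A|=3239.6938
4. ⊥bis P1·P3 via (62.955,31.02): [(44.7339, 12.6432) (86, 54.262) (86, 63) (17.5917, 63)]  |A|=1902.7043
5. ⊥bis P1·P4 via (54.99,49.75): [(44.7339, 12.6432) (65.0582, 33.1412) (46.9579, 63) (17.5917, 63)]  |A|=1228.3344
6. canonical 4-gon: [(44.7339, 12.6432) (65.0582, 33.1412) (46.9579, 63) (17.5917, 63)]
7. shoelace: 1228.3344

Area of P1's cell: 1228.3344 (4 vertices)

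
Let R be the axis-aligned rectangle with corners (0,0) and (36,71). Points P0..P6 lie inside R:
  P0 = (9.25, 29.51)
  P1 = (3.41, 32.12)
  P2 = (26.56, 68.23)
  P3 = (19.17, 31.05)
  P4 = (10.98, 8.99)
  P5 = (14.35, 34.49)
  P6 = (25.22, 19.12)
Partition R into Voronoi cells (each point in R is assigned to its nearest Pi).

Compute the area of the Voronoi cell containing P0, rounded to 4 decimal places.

Area of P0's cell: 145.4556

1. box [0,36]×[0,71]: [(0, 0) (36, 0) (36, 71) (0, 71)]
2. ⊥bis P0·P1 via (6.33,30.815): [(0, 16.6513) (0, 0) (36, 0) (36, 71) (24.2894, 71)]  |A|=1895.9518
3. ⊥bis P0·P2 via (17.905,48.87): [(14.9829, 50.1763) (0, 16.6513) (0, 0) (36, 0) (36, 40.7805)]  |A|=1456.4604
4. ⊥bis P0·P3 via (14.21,30.28): [(12.1168, 43.7633) (0, 16.6513) (0, 0) (18.9107, 0)]  |A|=514.6785
5. ⊥bis P0·P4 via (10.115,19.25): [(15.8473, 19.7333) (12.1168, 43.7633) (0.8108, 18.4656)]  |A|=183.0279
6. ⊥bis P0·P5 via (11.8,32): [(15.8473, 19.7333) (14.3481, 29.3905) (8.4108, 35.4709) (0.8108, 18.4656)]  |A|=147.1436
7. ⊥bis P0·P6 via (17.235,24.315): [(14.1617, 19.5912) (15.5404, 21.7103) (14.3481, 29.3905) (8.4108, 35.4709) (0.8108, 18.4656)]  |A|=145.4556
8. canonical 5-gon: [(14.1617, 19.5912) (15.5404, 21.7103) (14.3481, 29.3905) (8.4108, 35.4709) (0.8108, 18.4656)]
9. shoelace: 145.4556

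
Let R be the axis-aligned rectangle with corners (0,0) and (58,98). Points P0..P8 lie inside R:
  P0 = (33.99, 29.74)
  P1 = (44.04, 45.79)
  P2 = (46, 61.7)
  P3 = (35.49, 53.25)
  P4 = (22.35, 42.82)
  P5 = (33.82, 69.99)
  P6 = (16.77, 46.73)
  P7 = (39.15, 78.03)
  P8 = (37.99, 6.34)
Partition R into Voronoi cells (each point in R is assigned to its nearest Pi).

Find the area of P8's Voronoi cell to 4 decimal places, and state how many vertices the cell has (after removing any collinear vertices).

1. box [0,58]×[0,98]: [(0, 0) (58, 0) (58, 98) (0, 98)]
2. ⊥bis P8·P0 via (35.99,18.04): [(0, 11.8879) (0, 0) (58, 0) (58, 21.8024)]  |A|=977.0174
3. ⊥bis P8·P1 via (41.015,26.065): [(0, 11.8879) (0, 0) (58, 0) (58, 21.8024)]  |A|=977.0174
4. ⊥bis P8·P2 via (41.995,34.02): [(0, 11.8879) (0, 0) (58, 0) (58, 21.8024)]  |A|=977.0174
5. ⊥bis P8·P3 via (36.74,29.795): [(0, 11.8879) (0, 0) (58, 0) (58, 21.8024)]  |A|=977.0174
6. ⊥bis P8·P4 via (30.17,24.58): [(0.941, 12.0487) (0, 11.6453) (0, 0) (58, 0) (58, 21.8024)]  |A|=976.9033
7. ⊥bis P8·P5 via (35.905,38.165): [(0.941, 12.0487) (0, 11.6453) (0, 0) (58, 0) (58, 21.8024)]  |A|=976.9033
8. ⊥bis P8·P6 via (27.38,26.535): [(0.941, 12.0487) (0, 11.6453) (0, 0) (58, 0) (58, 21.8024)]  |A|=976.9033
9. ⊥bis P8·P7 via (38.57,42.185): [(0.941, 12.0487) (0, 11.6453) (0, 0) (58, 0) (58, 21.8024)]  |A|=976.9033
10. canonical 5-gon: [(0.941, 12.0487) (0, 11.6453) (0, 0) (58, 0) (58, 21.8024)]
11. shoelace: 976.9033

Area of P8's cell: 976.9033 (5 vertices)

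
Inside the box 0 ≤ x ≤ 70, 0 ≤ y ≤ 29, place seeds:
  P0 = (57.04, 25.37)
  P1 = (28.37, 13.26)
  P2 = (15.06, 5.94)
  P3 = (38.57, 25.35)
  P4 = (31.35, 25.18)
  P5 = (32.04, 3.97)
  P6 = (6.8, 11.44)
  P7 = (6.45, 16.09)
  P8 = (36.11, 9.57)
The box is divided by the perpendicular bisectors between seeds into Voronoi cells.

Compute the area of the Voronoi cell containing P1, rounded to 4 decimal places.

1. box [0,70]×[0,29]: [(0, 0) (70, 0) (70, 29) (0, 29)]
2. ⊥bis P1·P0 via (42.705,19.315): [(0, 0) (50.8635, 0) (38.6141, 29) (0, 29)]  |A|=1297.4258
3. ⊥bis P1·P2 via (21.715,9.6): [(26.9946, 0) (50.8635, 0) (38.6141, 29) (11.0457, 29)]  |A|=745.8405
4. ⊥bis P1·P3 via (33.47,19.305): [(26.9946, 0) (50.8635, 0) (47.8247, 7.1944) (21.9786, 29) (11.0457, 29)]  |A|=564.466
5. ⊥bis P1·P4 via (29.86,19.22): [(14.2826, 23.1143) (26.9946, 0) (50.8635, 0) (47.8247, 7.1944) (35.1334, 17.9017)]  |A|=450.8741
6. ⊥bis P1·P5 via (30.205,8.615): [(14.2826, 23.1143) (23.6754, 6.0355) (41.0586, 12.9027) (35.1334, 17.9017)]  |A|=217.367
7. ⊥bis P1·P6 via (17.585,12.35): [(16.7283, 22.5029) (17.1106, 17.9722) (23.6754, 6.0355) (41.0586, 12.9027) (35.1334, 17.9017)]  |A|=211.9434
8. ⊥bis P1·P7 via (17.41,14.675): [(18.3677, 22.0931) (17.6978, 16.9044) (23.6754, 6.0355) (41.0586, 12.9027) (35.1334, 17.9017)]  |A|=206.4269
9. ⊥bis P1·P8 via (32.24,11.415): [(18.3677, 22.0931) (17.6978, 16.9044) (23.6754, 6.0355) (31.0676, 8.9558) (35.2754, 17.7819) (35.1334, 17.9017)]  |A|=170.6399
10. canonical 6-gon: [(18.3677, 22.0931) (17.6978, 16.9044) (23.6754, 6.0355) (31.0676, 8.9558) (35.2754, 17.7819) (35.1334, 17.9017)]
11. shoelace: 170.6399

Area of P1's cell: 170.6399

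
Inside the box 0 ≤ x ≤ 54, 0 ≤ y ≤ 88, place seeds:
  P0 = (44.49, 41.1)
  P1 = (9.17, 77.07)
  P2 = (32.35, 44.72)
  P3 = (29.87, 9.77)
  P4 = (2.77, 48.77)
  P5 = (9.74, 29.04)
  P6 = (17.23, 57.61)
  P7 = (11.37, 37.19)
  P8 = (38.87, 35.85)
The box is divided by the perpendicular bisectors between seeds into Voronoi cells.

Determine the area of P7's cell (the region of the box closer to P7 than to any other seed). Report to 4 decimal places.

1. box [0,54]×[0,88]: [(0, 0) (54, 0) (54, 88) (0, 88)]
2. ⊥bis P7·P0 via (27.93,39.145): [(0, 0) (32.5513, 0) (22.1624, 88) (0, 88)]  |A|=2407.4019
3. ⊥bis P7·P1 via (10.27,57.13): [(0, 56.5635) (0, 0) (32.5513, 0) (25.7062, 57.9815)]  |A|=1670.7038
4. ⊥bis P7·P2 via (21.86,40.955): [(15.9423, 57.4429) (0, 56.5635) (0, 0) (32.5513, 0) (30.5868, 16.6406)]  |A|=1467.5633
5. ⊥bis P7·P3 via (20.62,23.48): [(26.6676, 27.5602) (15.9423, 57.4429) (0, 56.5635) (0, 9.5679)]  |A|=869.5436
6. ⊥bis P7·P4 via (7.07,42.98): [(26.6676, 27.5602) (18.1735, 51.2262) (0, 37.7294) (0, 9.5679)]  |A|=647.8671
7. ⊥bis P7·P5 via (10.555,33.115): [(25.7657, 30.0729) (18.1735, 51.2262) (0, 37.7294) (0, 35.226)]  |A|=275.7013
8. ⊥bis P7·P6 via (14.3,47.4): [(25.7657, 30.0729) (20.1493, 45.7214) (13.3779, 47.6646) (0, 37.7294) (0, 35.226)]  |A|=258.9836
9. ⊥bis P7·P8 via (25.12,36.52): [(24.8151, 30.263) (24.9206, 32.4276) (20.1493, 45.7214) (13.3779, 47.6646) (0, 37.7294) (0, 35.226)]  |A|=257.9446
10. canonical 6-gon: [(24.8151, 30.263) (24.9206, 32.4276) (20.1493, 45.7214) (13.3779, 47.6646) (0, 37.7294) (0, 35.226)]
11. shoelace: 257.9446

Area of P7's cell: 257.9446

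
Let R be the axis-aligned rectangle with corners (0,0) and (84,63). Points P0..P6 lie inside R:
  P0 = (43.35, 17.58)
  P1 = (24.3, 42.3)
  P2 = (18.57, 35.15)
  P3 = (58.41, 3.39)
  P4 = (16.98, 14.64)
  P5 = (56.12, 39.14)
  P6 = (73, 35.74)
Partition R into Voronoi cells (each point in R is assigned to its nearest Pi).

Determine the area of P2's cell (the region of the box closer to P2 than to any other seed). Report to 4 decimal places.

1. box [0,84]×[0,63]: [(0, 0) (84, 0) (84, 63) (0, 63)]
2. ⊥bis P2·P0 via (30.96,26.365): [(0, 0) (12.2662, 0) (56.9357, 63) (0, 63)]  |A|=2179.8578
3. ⊥bis P2·P1 via (21.435,38.725): [(0, 55.903) (0, 0) (12.2662, 0) (33.0971, 29.379)]  |A|=1105.2965
4. ⊥bis P2·P3 via (38.49,19.27): [(0, 55.903) (0, 0) (12.2662, 0) (33.0971, 29.379)]  |A|=1105.2965
5. ⊥bis P2·P4 via (17.775,24.895): [(0, 55.903) (0, 26.273) (29.285, 24.0027) (33.0971, 29.379)]  |A|=573.3833
6. ⊥bis P2·P5 via (37.345,37.145): [(0, 55.903) (0, 26.273) (29.285, 24.0027) (33.0971, 29.379)]  |A|=573.3833
7. ⊥bis P2·P6 via (45.785,35.445): [(0, 55.903) (0, 26.273) (29.285, 24.0027) (33.0971, 29.379)]  |A|=573.3833
8. canonical 4-gon: [(0, 55.903) (0, 26.273) (29.285, 24.0027) (33.0971, 29.379)]
9. shoelace: 573.3833

Area of P2's cell: 573.3833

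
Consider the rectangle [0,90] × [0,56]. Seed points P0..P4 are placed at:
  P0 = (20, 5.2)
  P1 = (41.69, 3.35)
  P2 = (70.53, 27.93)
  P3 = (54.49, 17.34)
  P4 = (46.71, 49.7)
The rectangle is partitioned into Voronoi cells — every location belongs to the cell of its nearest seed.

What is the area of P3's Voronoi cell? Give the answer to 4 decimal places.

1. box [0,90]×[0,56]: [(0, 0) (90, 0) (90, 56) (0, 56)]
2. ⊥bis P3·P0 via (37.245,11.27): [(41.2119, 0) (90, 0) (90, 56) (21.5007, 56)]  |A|=3284.0487
3. ⊥bis P3·P1 via (48.09,10.345): [(32.5736, 24.5416) (59.3968, 0) (90, 0) (90, 56) (21.5007, 56)]  |A|=3060.906
4. ⊥bis P3·P2 via (62.51,22.635): [(32.5736, 24.5416) (59.3968, 0) (77.4542, 0) (40.4816, 56) (21.5007, 56)]  |A|=1323.1081
5. ⊥bis P3·P4 via (50.6,33.52): [(31.0663, 28.8237) (32.5736, 24.5416) (59.3968, 0) (77.4542, 0) (54.6764, 34.5001)]  |A|=771.0974
6. canonical 5-gon: [(31.0663, 28.8237) (32.5736, 24.5416) (59.3968, 0) (77.4542, 0) (54.6764, 34.5001)]
7. shoelace: 771.0974

Area of P3's cell: 771.0974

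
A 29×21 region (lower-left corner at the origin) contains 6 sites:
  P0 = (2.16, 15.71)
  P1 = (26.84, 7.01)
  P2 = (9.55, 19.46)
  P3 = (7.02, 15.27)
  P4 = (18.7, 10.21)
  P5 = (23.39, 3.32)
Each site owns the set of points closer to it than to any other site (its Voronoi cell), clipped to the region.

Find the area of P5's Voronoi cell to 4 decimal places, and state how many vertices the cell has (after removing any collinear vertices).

1. box [0,29]×[0,21]: [(0, 0) (29, 0) (29, 21) (0, 21)]
2. ⊥bis P5·P0 via (12.775,9.515): [(7.222, 0) (29, 0) (29, 21) (19.4777, 21)]  |A|=328.6531
3. ⊥bis P5·P1 via (25.115,5.165): [(15.4888, 14.1651) (7.222, 0) (29, 0) (29, 1.5327)]  |A|=164.598
4. ⊥bis P5·P2 via (16.47,11.39): [(17.5064, 12.2787) (11.2639, 6.9258) (7.222, 0) (29, 0) (29, 1.5327)]  |A|=153.3102
5. ⊥bis P5·P3 via (15.205,9.295): [(17.5064, 12.2787) (17.1767, 11.996) (8.4197, 0) (29, 0) (29, 1.5327)]  |A|=135.8975
6. ⊥bis P5·P4 via (21.045,6.765): [(22.4099, 7.6941) (11.1067, 0) (29, 0) (29, 1.5327)]  |A|=73.887
7. canonical 4-gon: [(22.4099, 7.6941) (11.1067, 0) (29, 0) (29, 1.5327)]
8. shoelace: 73.887

Area of P5's cell: 73.8870 (4 vertices)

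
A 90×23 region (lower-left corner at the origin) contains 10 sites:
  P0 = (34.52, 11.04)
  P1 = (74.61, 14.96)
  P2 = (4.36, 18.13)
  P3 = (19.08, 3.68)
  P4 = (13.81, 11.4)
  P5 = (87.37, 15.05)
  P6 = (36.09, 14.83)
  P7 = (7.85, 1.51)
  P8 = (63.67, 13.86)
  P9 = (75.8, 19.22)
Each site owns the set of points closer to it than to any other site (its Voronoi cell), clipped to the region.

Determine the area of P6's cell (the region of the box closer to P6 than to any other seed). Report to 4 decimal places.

Area of P6's cell: 279.1997

1. box [0,90]×[0,23]: [(0, 0) (90, 0) (90, 23) (0, 23)]
2. ⊥bis P6·P0 via (35.305,12.935): [(66.5303, 0) (90, 0) (90, 23) (11.008, 23)]  |A|=1178.3105
3. ⊥bis P6·P1 via (55.35,14.895): [(55.3847, 4.617) (55.3226, 23) (11.008, 23)]  |A|=407.3178
4. ⊥bis P6·P2 via (20.225,16.48): [(20.4944, 19.0703) (55.3847, 4.617) (55.3226, 23) (20.9031, 23)]  |A|=387.8751
5. ⊥bis P6·P3 via (27.585,9.255): [(20.5843, 19.935) (21.3959, 18.6968) (55.3847, 4.617) (55.3226, 23) (20.9031, 23)]  |A|=387.4686
6. ⊥bis P6·P4 via (24.95,13.115): [(24.2742, 17.5045) (55.3847, 4.617) (55.3226, 23) (23.4282, 23)]  |A|=373.1899
7. ⊥bis P6·P5 via (61.73,14.94): [(24.2742, 17.5045) (55.3847, 4.617) (55.3226, 23) (23.4282, 23)]  |A|=373.1899
8. ⊥bis P6·P7 via (21.97,8.17): [(24.2742, 17.5045) (55.3847, 4.617) (55.3226, 23) (23.4282, 23)]  |A|=373.1899
9. ⊥bis P6·P8 via (49.88,14.345): [(24.2742, 17.5045) (49.6218, 7.0043) (50.1844, 23) (23.4282, 23)]  |A|=279.1997
10. ⊥bis P6·P9 via (55.945,17.025): [(24.2742, 17.5045) (49.6218, 7.0043) (50.1844, 23) (23.4282, 23)]  |A|=279.1997
11. canonical 4-gon: [(24.2742, 17.5045) (49.6218, 7.0043) (50.1844, 23) (23.4282, 23)]
12. shoelace: 279.1997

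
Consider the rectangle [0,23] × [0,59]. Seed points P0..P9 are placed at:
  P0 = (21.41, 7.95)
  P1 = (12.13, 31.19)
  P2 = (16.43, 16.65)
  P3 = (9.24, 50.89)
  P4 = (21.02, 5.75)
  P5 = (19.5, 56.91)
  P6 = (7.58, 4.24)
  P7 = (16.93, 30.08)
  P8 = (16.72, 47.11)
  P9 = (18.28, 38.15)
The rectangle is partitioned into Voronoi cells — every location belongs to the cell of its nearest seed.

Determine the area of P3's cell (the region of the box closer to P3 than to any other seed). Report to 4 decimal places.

Area of P3's cell: 230.1551

1. box [0,23]×[0,59]: [(0, 0) (23, 0) (23, 59) (0, 59)]
2. ⊥bis P3·P0 via (15.325,29.42): [(0, 25.0766) (23, 31.5952) (23, 59) (0, 59)]  |A|=705.2738
3. ⊥bis P3·P1 via (10.685,41.04): [(0, 39.4725) (23, 42.8466) (23, 59) (0, 59)]  |A|=410.3301
4. ⊥bis P3·P2 via (12.835,33.77): [(0, 39.4725) (23, 42.8466) (23, 59) (0, 59)]  |A|=410.3301
5. ⊥bis P3·P4 via (15.13,28.32): [(0, 39.4725) (23, 42.8466) (23, 59) (0, 59)]  |A|=410.3301
6. ⊥bis P3·P5 via (14.37,53.9): [(0, 39.4725) (21.0255, 42.557) (11.3776, 59) (0, 59)]  |A|=298.8286
7. ⊥bis P3·P6 via (8.41,27.565): [(0, 39.4725) (21.0255, 42.557) (11.3776, 59) (0, 59)]  |A|=298.8286
8. ⊥bis P3·P7 via (13.085,40.485): [(0, 39.4725) (17.1557, 41.9893) (20.6097, 43.2656) (11.3776, 59) (0, 59)]  |A|=297.3394
9. ⊥bis P3·P8 via (12.98,49): [(0, 39.4725) (8.8191, 40.7663) (14.9536, 52.9054) (11.3776, 59) (0, 59)]  |A|=230.2338
10. ⊥bis P3·P9 via (13.76,44.52): [(0, 39.4725) (8.3789, 40.7017) (9.0143, 41.1526) (14.9536, 52.9054) (11.3776, 59) (0, 59)]  |A|=230.1551
11. canonical 6-gon: [(0, 39.4725) (8.3789, 40.7017) (9.0143, 41.1526) (14.9536, 52.9054) (11.3776, 59) (0, 59)]
12. shoelace: 230.1551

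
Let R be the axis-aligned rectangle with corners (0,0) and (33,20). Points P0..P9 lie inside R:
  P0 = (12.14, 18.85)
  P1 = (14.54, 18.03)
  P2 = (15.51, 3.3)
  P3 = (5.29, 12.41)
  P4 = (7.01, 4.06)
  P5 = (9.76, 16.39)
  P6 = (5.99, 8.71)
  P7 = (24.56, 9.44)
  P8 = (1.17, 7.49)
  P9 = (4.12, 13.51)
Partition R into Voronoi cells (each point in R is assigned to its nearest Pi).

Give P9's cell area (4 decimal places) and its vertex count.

Area of P9's cell: 46.7407 (5 vertices)

1. box [0,33]×[0,20]: [(0, 0) (33, 0) (33, 20) (0, 20)]
2. ⊥bis P9·P0 via (8.13,16.18): [(0, 0) (18.9032, 0) (5.5865, 20) (0, 20)]  |A|=244.8973
3. ⊥bis P9·P1 via (9.33,15.77): [(0, 0) (16.1707, 0) (11.0629, 11.7752) (5.5865, 20) (0, 20)]  |A|=228.8094
4. ⊥bis P9·P2 via (9.815,8.405): [(0, 0) (2.2808, 0) (11.6411, 10.4422) (11.0629, 11.7752) (5.5865, 20) (0, 20)]  |A|=156.2887
5. ⊥bis P9·P3 via (4.705,12.96): [(0, 7.9556) (7.9651, 16.4276) (5.5865, 20) (0, 20)]  |A|=57.9463
6. ⊥bis P9·P4 via (5.565,8.785): [(0, 7.9556) (7.9651, 16.4276) (5.5865, 20) (0, 20)]  |A|=57.9463
7. ⊥bis P9·P5 via (6.94,14.95): [(0, 7.9556) (6.8119, 15.2009) (4.3613, 20) (0, 20)]  |A|=51.4875
8. ⊥bis P9·P6 via (5.055,11.11): [(0, 9.1407) (1.7581, 9.8256) (6.8119, 15.2009) (4.3613, 20) (0, 20)]  |A|=50.4457
9. ⊥bis P9·P7 via (14.34,11.475): [(0, 9.1407) (1.7581, 9.8256) (6.8119, 15.2009) (4.3613, 20) (0, 20)]  |A|=50.4457
10. ⊥bis P9·P8 via (2.645,10.5): [(0, 11.7961) (2.4719, 10.5848) (6.8119, 15.2009) (4.3613, 20) (0, 20)]  |A|=46.7407
11. canonical 5-gon: [(0, 11.7961) (2.4719, 10.5848) (6.8119, 15.2009) (4.3613, 20) (0, 20)]
12. shoelace: 46.7407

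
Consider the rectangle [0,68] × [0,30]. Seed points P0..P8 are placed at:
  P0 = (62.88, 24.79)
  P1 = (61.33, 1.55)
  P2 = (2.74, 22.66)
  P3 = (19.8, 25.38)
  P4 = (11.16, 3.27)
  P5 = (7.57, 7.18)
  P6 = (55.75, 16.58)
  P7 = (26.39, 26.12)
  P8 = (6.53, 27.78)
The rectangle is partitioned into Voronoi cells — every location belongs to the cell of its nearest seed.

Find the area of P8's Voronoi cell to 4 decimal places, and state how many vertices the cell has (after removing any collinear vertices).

1. box [0,68]×[0,30]: [(0, 0) (68, 0) (68, 30) (0, 30)]
2. ⊥bis P8·P0 via (34.705,26.285): [(0, 0) (33.3103, 0) (34.9021, 30) (0, 30)]  |A|=1023.1861
3. ⊥bis P8·P1 via (33.93,14.665): [(0, 0) (26.9106, 0) (34.1082, 15.0373) (34.9021, 30) (0, 30)]  |A|=975.0693
4. ⊥bis P8·P2 via (4.635,25.22): [(0, 28.651) (29.9963, 6.4467) (34.1082, 15.0373) (34.9021, 30) (0, 30)]  |A|=458.6152
5. ⊥bis P8·P3 via (13.165,26.58): [(0, 28.651) (11.9409, 19.8119) (13.7835, 30) (0, 30)]  |A|=78.2683
6. ⊥bis P8·P4 via (8.845,15.525): [(0, 28.651) (11.9409, 19.8119) (13.7835, 30) (0, 30)]  |A|=78.2683
7. ⊥bis P8·P5 via (7.05,17.48): [(0, 28.651) (11.9409, 19.8119) (13.7835, 30) (0, 30)]  |A|=78.2683
8. ⊥bis P8·P6 via (31.14,22.18): [(0, 28.651) (11.9409, 19.8119) (13.7835, 30) (0, 30)]  |A|=78.2683
9. ⊥bis P8·P7 via (16.46,26.95): [(0, 28.651) (11.9409, 19.8119) (13.7835, 30) (0, 30)]  |A|=78.2683
10. canonical 4-gon: [(0, 28.651) (11.9409, 19.8119) (13.7835, 30) (0, 30)]
11. shoelace: 78.2683

Area of P8's cell: 78.2683 (4 vertices)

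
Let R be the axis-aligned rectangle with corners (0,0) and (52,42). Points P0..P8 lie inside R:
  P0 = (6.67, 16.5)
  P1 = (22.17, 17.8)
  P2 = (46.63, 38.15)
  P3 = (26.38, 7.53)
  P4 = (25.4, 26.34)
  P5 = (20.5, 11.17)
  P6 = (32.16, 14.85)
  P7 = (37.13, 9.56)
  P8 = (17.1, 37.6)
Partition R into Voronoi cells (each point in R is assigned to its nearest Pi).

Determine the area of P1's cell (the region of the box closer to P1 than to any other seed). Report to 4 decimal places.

Area of P1's cell: 113.5150

1. box [0,52]×[0,42]: [(0, 0) (52, 0) (52, 42) (0, 42)]
2. ⊥bis P1·P0 via (14.42,17.15): [(15.8584, 0) (52, 0) (52, 42) (12.3358, 42)]  |A|=1591.9219
3. ⊥bis P1·P2 via (34.4,27.975): [(15.8584, 0) (52, 0) (52, 6.8204) (22.7316, 42) (12.3358, 42)]  |A|=1077.0969
4. ⊥bis P1·P3 via (24.275,12.665): [(15.1112, 8.9085) (41.3232, 19.6536) (22.7316, 42) (12.3358, 42)]  |A|=564.7622
5. ⊥bis P1·P4 via (23.785,22.07): [(13.687, 25.8893) (15.1112, 8.9085) (35.9728, 17.4603)]  |A|=183.2129
6. ⊥bis P1·P5 via (21.335,14.485): [(13.687, 25.8893) (14.4991, 16.2069) (25.9061, 13.3336) (35.9728, 17.4603)]  |A|=142.4662
7. ⊥bis P1·P6 via (27.165,16.325): [(28.3515, 20.3429) (13.687, 25.8893) (14.4991, 16.2069) (25.9061, 13.3336) (26.3334, 13.5088)]  |A|=113.515
8. ⊥bis P1·P7 via (29.65,13.68): [(28.3515, 20.3429) (13.687, 25.8893) (14.4991, 16.2069) (25.9061, 13.3336) (26.3334, 13.5088)]  |A|=113.515
9. ⊥bis P1·P8 via (19.635,27.7): [(28.3515, 20.3429) (13.687, 25.8893) (14.4991, 16.2069) (25.9061, 13.3336) (26.3334, 13.5088)]  |A|=113.515
10. canonical 5-gon: [(28.3515, 20.3429) (13.687, 25.8893) (14.4991, 16.2069) (25.9061, 13.3336) (26.3334, 13.5088)]
11. shoelace: 113.515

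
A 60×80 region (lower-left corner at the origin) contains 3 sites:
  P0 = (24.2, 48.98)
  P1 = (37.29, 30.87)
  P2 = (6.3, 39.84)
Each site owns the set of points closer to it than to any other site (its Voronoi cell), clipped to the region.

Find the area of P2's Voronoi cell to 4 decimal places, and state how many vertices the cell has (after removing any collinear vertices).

1. box [0,60]×[0,80]: [(0, 0) (60, 0) (60, 80) (0, 80)]
2. ⊥bis P2·P0 via (15.25,44.41): [(0, 74.276) (0, 0) (37.9264, 0)]  |A|=1408.5098
3. ⊥bis P2·P1 via (21.795,35.355): [(21.0999, 32.9535) (0, 74.276) (0, 0) (11.5616, 0)]  |A|=974.1036
4. canonical 4-gon: [(21.0999, 32.9535) (0, 74.276) (0, 0) (11.5616, 0)]
5. shoelace: 974.1036

Area of P2's cell: 974.1036 (4 vertices)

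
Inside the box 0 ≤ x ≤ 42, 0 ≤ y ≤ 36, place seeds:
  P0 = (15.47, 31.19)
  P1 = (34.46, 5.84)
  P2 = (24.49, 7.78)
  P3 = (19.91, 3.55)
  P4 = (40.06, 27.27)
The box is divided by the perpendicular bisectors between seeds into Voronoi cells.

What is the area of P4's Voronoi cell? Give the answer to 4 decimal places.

1. box [0,42]×[0,36]: [(0, 0) (42, 0) (42, 36) (0, 36)]
2. ⊥bis P4·P0 via (27.765,29.23): [(23.1053, 0) (42, 0) (42, 36) (28.8442, 36)]  |A|=576.9081
3. ⊥bis P4·P1 via (37.26,16.555): [(26.2049, 19.4439) (42, 15.3164) (42, 36) (28.8442, 36)]  |A|=272.2539
4. ⊥bis P4·P2 via (32.275,17.525): [(26.6193, 22.0432) (31.6562, 18.0194) (42, 15.3164) (42, 36) (28.8442, 36)]  |A|=264.8741
5. ⊥bis P4·P3 via (29.985,15.41): [(26.6193, 22.0432) (31.6562, 18.0194) (42, 15.3164) (42, 36) (28.8442, 36)]  |A|=264.8741
6. canonical 5-gon: [(26.6193, 22.0432) (31.6562, 18.0194) (42, 15.3164) (42, 36) (28.8442, 36)]
7. shoelace: 264.8741

Area of P4's cell: 264.8741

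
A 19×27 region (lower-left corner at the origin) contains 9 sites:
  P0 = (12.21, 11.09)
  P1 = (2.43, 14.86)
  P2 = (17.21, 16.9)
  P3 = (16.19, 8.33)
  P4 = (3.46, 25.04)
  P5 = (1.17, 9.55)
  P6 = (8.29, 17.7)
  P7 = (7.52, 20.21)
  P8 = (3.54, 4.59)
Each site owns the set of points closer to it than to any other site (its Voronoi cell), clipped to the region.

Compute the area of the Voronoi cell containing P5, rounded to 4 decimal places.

Area of P5's cell: 28.7888

1. box [0,19]×[0,27]: [(0, 0) (19, 0) (19, 27) (0, 27)]
2. ⊥bis P5·P0 via (6.69,10.32): [(0, 0) (8.1296, 0) (4.3633, 27) (0, 27)]  |A|=168.6532
3. ⊥bis P5·P1 via (1.8,12.205): [(0, 12.6321) (0, 0) (8.1296, 0) (6.5855, 11.0695)]  |A|=86.5891
4. ⊥bis P5·P2 via (9.19,13.225): [(0, 12.6321) (0, 0) (8.1296, 0) (6.5855, 11.0695)]  |A|=86.5891
5. ⊥bis P5·P3 via (8.68,8.94): [(0, 12.6321) (0, 0) (7.9538, 0) (8.0185, 0.7961) (6.5855, 11.0695)]  |A|=86.5192
6. ⊥bis P5·P4 via (2.315,17.295): [(0, 12.6321) (0, 0) (7.9538, 0) (8.0185, 0.7961) (6.5855, 11.0695)]  |A|=86.5192
7. ⊥bis P5·P6 via (4.73,13.625): [(0, 12.6321) (0, 0) (7.9538, 0) (8.0185, 0.7961) (6.5855, 11.0695)]  |A|=86.5192
8. ⊥bis P5·P7 via (4.345,14.88): [(0, 12.6321) (0, 0) (7.9538, 0) (8.0185, 0.7961) (6.5855, 11.0695)]  |A|=86.5192
9. ⊥bis P5·P8 via (2.355,7.07): [(0, 12.6321) (0, 5.9447) (6.8441, 9.215) (6.5855, 11.0695)]  |A|=28.7888
10. canonical 4-gon: [(0, 12.6321) (0, 5.9447) (6.8441, 9.215) (6.5855, 11.0695)]
11. shoelace: 28.7888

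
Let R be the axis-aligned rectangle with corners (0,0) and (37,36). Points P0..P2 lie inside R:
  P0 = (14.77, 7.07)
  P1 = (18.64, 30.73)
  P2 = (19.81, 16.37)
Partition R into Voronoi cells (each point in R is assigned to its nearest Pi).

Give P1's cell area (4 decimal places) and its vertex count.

Area of P1's cell: 462.8356 (4 vertices)

1. box [0,37]×[0,36]: [(0, 0) (37, 0) (37, 36) (0, 36)]
2. ⊥bis P1·P0 via (16.705,18.9): [(0, 21.6324) (37, 15.5804) (37, 36) (0, 36)]  |A|=643.5633
3. ⊥bis P1·P2 via (19.225,23.55): [(0, 21.9836) (37, 24.9982) (37, 36) (0, 36)]  |A|=462.8356
4. canonical 4-gon: [(0, 21.9836) (37, 24.9982) (37, 36) (0, 36)]
5. shoelace: 462.8356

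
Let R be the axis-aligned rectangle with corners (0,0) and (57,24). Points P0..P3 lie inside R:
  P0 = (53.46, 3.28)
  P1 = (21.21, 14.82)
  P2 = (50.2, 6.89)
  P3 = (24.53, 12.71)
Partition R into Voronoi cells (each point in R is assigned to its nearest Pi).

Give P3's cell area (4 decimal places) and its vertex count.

Area of P3's cell: 386.7726 (4 vertices)

1. box [0,57]×[0,24]: [(0, 0) (57, 0) (57, 24) (0, 24)]
2. ⊥bis P3·P0 via (38.995,7.995): [(0, 0) (36.389, 0) (44.212, 24) (0, 24)]  |A|=967.2112
3. ⊥bis P3·P1 via (22.87,13.765): [(14.1218, 0) (36.389, 0) (44.212, 24) (29.3748, 24)]  |A|=445.2528
4. ⊥bis P3·P2 via (37.365,9.8): [(14.1218, 0) (35.1431, 0) (40.5845, 24) (29.3748, 24)]  |A|=386.7726
5. canonical 4-gon: [(14.1218, 0) (35.1431, 0) (40.5845, 24) (29.3748, 24)]
6. shoelace: 386.7726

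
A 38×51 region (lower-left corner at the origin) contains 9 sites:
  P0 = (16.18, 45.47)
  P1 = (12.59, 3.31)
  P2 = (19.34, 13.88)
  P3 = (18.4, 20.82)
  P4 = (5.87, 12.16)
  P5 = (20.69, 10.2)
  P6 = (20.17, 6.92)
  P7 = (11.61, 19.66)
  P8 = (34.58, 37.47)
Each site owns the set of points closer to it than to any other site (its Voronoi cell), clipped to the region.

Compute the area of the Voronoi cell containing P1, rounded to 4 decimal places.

1. box [0,38]×[0,51]: [(0, 0) (38, 0) (38, 51) (0, 51)]
2. ⊥bis P1·P0 via (14.385,24.39): [(0, 25.6149) (0, 0) (38, 0) (38, 22.3791)]  |A|=911.8869
3. ⊥bis P1·P2 via (15.965,8.595): [(0, 18.7902) (0, 0) (29.4241, 0)]  |A|=276.4434
4. ⊥bis P1·P3 via (15.495,12.065): [(5.1626, 15.4934) (0, 17.2064) (0, 0) (29.4241, 0)]  |A|=272.3549
5. ⊥bis P1·P4 via (9.23,7.735): [(12.9219, 10.5383) (0, 0.7265) (0, 0) (29.4241, 0)]  |A|=159.7342
6. ⊥bis P1·P5 via (16.64,6.755): [(14.0163, 9.8394) (12.9219, 10.5383) (0, 0.7265) (0, 0) (22.3859, 0)]  |A|=125.1083
7. ⊥bis P1·P6 via (16.38,5.115): [(14.2745, 9.5359) (14.0163, 9.8394) (12.9219, 10.5383) (0, 0.7265) (0, 0) (18.816, 0)]  |A|=108.0873
8. ⊥bis P1·P7 via (12.1,11.485): [(14.2745, 9.5359) (14.0163, 9.8394) (12.9219, 10.5383) (0, 0.7265) (0, 0) (18.816, 0)]  |A|=108.0873
9. ⊥bis P1·P8 via (23.585,20.39): [(14.2745, 9.5359) (14.0163, 9.8394) (12.9219, 10.5383) (0, 0.7265) (0, 0) (18.816, 0)]  |A|=108.0873
10. canonical 6-gon: [(14.2745, 9.5359) (14.0163, 9.8394) (12.9219, 10.5383) (0, 0.7265) (0, 0) (18.816, 0)]
11. shoelace: 108.0873

Area of P1's cell: 108.0873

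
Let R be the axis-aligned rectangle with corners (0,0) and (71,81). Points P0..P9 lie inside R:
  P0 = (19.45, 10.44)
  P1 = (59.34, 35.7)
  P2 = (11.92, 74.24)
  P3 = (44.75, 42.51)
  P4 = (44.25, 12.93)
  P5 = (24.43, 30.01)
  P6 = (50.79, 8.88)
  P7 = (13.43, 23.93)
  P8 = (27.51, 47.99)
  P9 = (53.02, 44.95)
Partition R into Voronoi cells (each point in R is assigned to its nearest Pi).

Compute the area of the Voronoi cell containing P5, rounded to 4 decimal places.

Area of P5's cell: 382.2848

1. box [0,71]×[0,81]: [(0, 0) (71, 0) (71, 81) (0, 81)]
2. ⊥bis P5·P0 via (21.94,20.225): [(0, 25.8081) (71, 7.7406) (71, 81) (0, 81)]  |A|=4560.0196
3. ⊥bis P5·P1 via (41.885,32.855): [(0, 25.8081) (44.8957, 14.3834) (34.0378, 81) (0, 81)]  |A|=2372.6805
4. ⊥bis P5·P2 via (18.175,52.125): [(0, 46.9844) (0, 25.8081) (44.8957, 14.3834) (37.8377, 57.6864)]  |A|=1332.3719
5. ⊥bis P5·P3 via (34.59,36.26): [(23.8441, 53.7285) (0, 46.9844) (0, 25.8081) (44.8957, 14.3834) (43.7596, 21.354)]  |A|=1066.4425
6. ⊥bis P5·P4 via (34.34,21.47): [(39.7945, 27.7995) (23.8441, 53.7285) (0, 46.9844) (0, 25.8081) (31.2299, 17.861)]  |A|=973.4838
7. ⊥bis P5·P6 via (37.61,19.445): [(39.7945, 27.7995) (23.8441, 53.7285) (0, 46.9844) (0, 25.8081) (31.2299, 17.861)]  |A|=973.4838
8. ⊥bis P5·P7 via (18.93,26.97): [(39.7945, 27.7995) (23.8441, 53.7285) (6.8038, 48.9088) (22.7757, 20.0123) (31.2299, 17.861)]  |A|=618.6601
9. ⊥bis P5·P8 via (25.97,39): [(39.7945, 27.7995) (33.7213, 37.6722) (10.849, 41.5903) (22.7757, 20.0123) (31.2299, 17.861)]  |A|=382.2848
10. ⊥bis P5·P9 via (38.725,37.48): [(39.7945, 27.7995) (33.7213, 37.6722) (10.849, 41.5903) (22.7757, 20.0123) (31.2299, 17.861)]  |A|=382.2848
11. canonical 5-gon: [(39.7945, 27.7995) (33.7213, 37.6722) (10.849, 41.5903) (22.7757, 20.0123) (31.2299, 17.861)]
12. shoelace: 382.2848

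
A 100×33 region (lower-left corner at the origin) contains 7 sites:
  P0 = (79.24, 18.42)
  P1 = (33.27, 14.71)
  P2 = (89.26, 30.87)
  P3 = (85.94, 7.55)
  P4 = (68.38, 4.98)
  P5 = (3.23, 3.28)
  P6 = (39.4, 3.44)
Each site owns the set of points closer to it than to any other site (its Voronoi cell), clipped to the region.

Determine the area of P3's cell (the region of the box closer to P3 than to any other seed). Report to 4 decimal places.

1. box [0,100]×[0,33]: [(0, 0) (100, 0) (100, 33) (0, 33)]
2. ⊥bis P3·P0 via (82.59,12.985): [(61.5233, 0) (100, 0) (100, 23.7161)]  |A|=456.2586
3. ⊥bis P3·P1 via (59.605,11.13): [(61.5233, 0) (100, 0) (100, 23.7161)]  |A|=456.2586
4. ⊥bis P3·P2 via (87.6,19.21): [(91.7344, 18.6214) (61.5233, 0) (100, 0) (100, 17.4446)]  |A|=430.3401
5. ⊥bis P3·P4 via (77.16,6.265): [(91.7344, 18.6214) (76.7072, 9.359) (78.0769, 0) (100, 0) (100, 17.4446)]  |A|=352.8776
6. ⊥bis P3·P5 via (44.585,5.415): [(91.7344, 18.6214) (76.7072, 9.359) (78.0769, 0) (100, 0) (100, 17.4446)]  |A|=352.8776
7. ⊥bis P3·P6 via (62.67,5.495): [(91.7344, 18.6214) (76.7072, 9.359) (78.0769, 0) (100, 0) (100, 17.4446)]  |A|=352.8776
8. canonical 5-gon: [(91.7344, 18.6214) (76.7072, 9.359) (78.0769, 0) (100, 0) (100, 17.4446)]
9. shoelace: 352.8776

Area of P3's cell: 352.8776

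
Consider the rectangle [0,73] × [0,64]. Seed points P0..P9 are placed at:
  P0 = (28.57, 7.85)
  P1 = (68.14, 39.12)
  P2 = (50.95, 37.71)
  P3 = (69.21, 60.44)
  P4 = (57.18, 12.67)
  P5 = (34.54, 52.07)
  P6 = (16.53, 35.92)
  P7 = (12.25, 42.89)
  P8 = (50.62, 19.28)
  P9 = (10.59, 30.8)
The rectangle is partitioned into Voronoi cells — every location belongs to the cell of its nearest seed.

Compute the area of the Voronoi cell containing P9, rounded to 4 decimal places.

1. box [0,73]×[0,64]: [(0, 0) (73, 0) (73, 64) (0, 64)]
2. ⊥bis P9·P0 via (19.58,19.325): [(0, 3.9852) (73, 61.1765) (73, 64) (0, 64)]  |A|=2293.5985
3. ⊥bis P9·P1 via (39.365,34.96): [(0, 3.9852) (39.3825, 34.8391) (35.1667, 64) (0, 64)]  |A|=1694.512
4. ⊥bis P9·P2 via (30.77,34.255): [(0, 3.9852) (31.7004, 28.8206) (25.6774, 64) (0, 64)]  |A|=1402.9039
5. ⊥bis P9·P3 via (39.9,45.62): [(0, 3.9852) (31.7004, 28.8206) (25.6774, 64) (0, 64)]  |A|=1402.9039
6. ⊥bis P9·P4 via (33.885,21.735): [(0, 3.9852) (31.7004, 28.8206) (25.6774, 64) (0, 64)]  |A|=1402.9039
7. ⊥bis P9·P5 via (22.565,41.435): [(0, 3.9852) (31.7004, 28.8206) (31.2067, 31.7045) (2.525, 64) (0, 64)]  |A|=1029.0451
8. ⊥bis P9·P6 via (13.56,33.36): [(0, 49.0917) (0, 3.9852) (23.2077, 22.1671)]  |A|=523.4101
9. ⊥bis P9·P7 via (11.42,36.845): [(10.4401, 36.9795) (0, 38.413) (0, 3.9852) (23.2077, 22.1671)]  |A|=467.6665
10. ⊥bis P9·P8 via (30.605,25.04): [(10.4401, 36.9795) (0, 38.413) (0, 3.9852) (23.2077, 22.1671)]  |A|=467.6665
11. canonical 4-gon: [(10.4401, 36.9795) (0, 38.413) (0, 3.9852) (23.2077, 22.1671)]
12. shoelace: 467.6665

Area of P9's cell: 467.6665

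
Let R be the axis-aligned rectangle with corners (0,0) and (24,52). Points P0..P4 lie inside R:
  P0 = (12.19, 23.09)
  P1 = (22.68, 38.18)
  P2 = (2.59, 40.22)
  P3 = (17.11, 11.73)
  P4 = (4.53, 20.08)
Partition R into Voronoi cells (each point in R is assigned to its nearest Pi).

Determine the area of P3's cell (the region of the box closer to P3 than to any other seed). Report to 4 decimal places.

1. box [0,24]×[0,52]: [(0, 0) (24, 0) (24, 52) (0, 52)]
2. ⊥bis P3·P0 via (14.65,17.41): [(0, 11.0651) (0, 0) (24, 0) (24, 21.4595)]  |A|=390.2949
3. ⊥bis P3·P1 via (19.895,24.955): [(0, 11.0651) (0, 0) (24, 0) (24, 21.4595)]  |A|=390.2949
4. ⊥bis P3·P2 via (9.85,25.975): [(0, 11.0651) (0, 0) (24, 0) (24, 21.4595)]  |A|=390.2949
5. ⊥bis P3·P4 via (10.82,15.905): [(10.6768, 15.6892) (0.263, 0) (24, 0) (24, 21.4595)]  |A|=329.1619
6. canonical 4-gon: [(10.6768, 15.6892) (0.263, 0) (24, 0) (24, 21.4595)]
7. shoelace: 329.1619

Area of P3's cell: 329.1619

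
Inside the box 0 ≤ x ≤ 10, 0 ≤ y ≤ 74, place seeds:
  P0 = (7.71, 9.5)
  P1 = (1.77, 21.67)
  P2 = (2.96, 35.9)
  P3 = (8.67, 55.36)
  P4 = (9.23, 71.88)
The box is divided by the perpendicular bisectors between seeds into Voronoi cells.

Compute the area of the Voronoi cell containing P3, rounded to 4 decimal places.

1. box [0,10]×[0,74]: [(0, 0) (10, 0) (10, 74) (0, 74)]
2. ⊥bis P3·P0 via (8.19,32.43): [(0, 32.6014) (10, 32.3921) (10, 74) (0, 74)]  |A|=415.0322
3. ⊥bis P3·P1 via (5.22,38.515): [(0, 39.5841) (10, 37.536) (10, 74) (0, 74)]  |A|=354.3994
4. ⊥bis P3·P2 via (5.815,45.63): [(0, 47.3363) (10, 44.402) (10, 74) (0, 74)]  |A|=281.3086
5. ⊥bis P3·P4 via (8.95,63.62): [(0, 63.9234) (0, 47.3363) (10, 44.402) (10, 63.5844)]  |A|=178.8476
6. canonical 4-gon: [(0, 63.9234) (0, 47.3363) (10, 44.402) (10, 63.5844)]
7. shoelace: 178.8476

Area of P3's cell: 178.8476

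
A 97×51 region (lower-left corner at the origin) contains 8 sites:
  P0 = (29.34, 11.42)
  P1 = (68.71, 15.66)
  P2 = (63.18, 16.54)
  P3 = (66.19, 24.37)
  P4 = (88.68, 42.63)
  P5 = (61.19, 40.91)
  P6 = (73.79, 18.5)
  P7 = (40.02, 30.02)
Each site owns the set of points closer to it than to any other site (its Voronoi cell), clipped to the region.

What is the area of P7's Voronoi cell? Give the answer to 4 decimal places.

Area of P7's cell: 1199.8491

1. box [0,97]×[0,51]: [(0, 0) (97, 0) (97, 51) (0, 51)]
2. ⊥bis P7·P0 via (34.68,20.72): [(0, 40.633) (70.7654, 0) (97, 0) (97, 51) (0, 51)]  |A|=3509.2937
3. ⊥bis P7·P1 via (54.365,22.84): [(0, 40.633) (49.1463, 12.4135) (68.4597, 51) (0, 51)]  |A|=1575.5585
4. ⊥bis P7·P2 via (51.6,23.28): [(0, 40.633) (46.2449, 14.0795) (67.7341, 51) (0, 51)]  |A|=1490.0989
5. ⊥bis P7·P3 via (53.105,27.195): [(0, 40.633) (46.2449, 14.0795) (52.6488, 25.0819) (58.2444, 51) (0, 51)]  |A|=1367.1217
6. ⊥bis P7·P4 via (64.35,36.325): [(0, 40.633) (46.2449, 14.0795) (52.6488, 25.0819) (58.2444, 51) (0, 51)]  |A|=1367.1217
7. ⊥bis P7·P5 via (50.605,35.465): [(0, 40.633) (46.2449, 14.0795) (52.6488, 25.0819) (53.6236, 29.5969) (42.6137, 51) (0, 51)]  |A|=1199.8491
8. ⊥bis P7·P6 via (56.905,24.26): [(0, 40.633) (46.2449, 14.0795) (52.6488, 25.0819) (53.6236, 29.5969) (42.6137, 51) (0, 51)]  |A|=1199.8491
9. canonical 6-gon: [(0, 40.633) (46.2449, 14.0795) (52.6488, 25.0819) (53.6236, 29.5969) (42.6137, 51) (0, 51)]
10. shoelace: 1199.8491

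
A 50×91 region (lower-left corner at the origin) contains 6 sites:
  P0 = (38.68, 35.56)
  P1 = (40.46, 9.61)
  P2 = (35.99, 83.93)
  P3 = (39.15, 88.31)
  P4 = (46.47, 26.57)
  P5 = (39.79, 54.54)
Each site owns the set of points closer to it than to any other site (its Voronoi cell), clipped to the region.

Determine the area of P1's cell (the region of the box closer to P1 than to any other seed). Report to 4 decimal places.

Area of P1's cell: 1012.3182

1. box [0,50]×[0,91]: [(0, 0) (50, 0) (50, 91) (0, 91)]
2. ⊥bis P1·P0 via (39.57,22.585): [(0, 19.8708) (0, 0) (50, 0) (50, 23.3004)]  |A|=1079.2797
3. ⊥bis P1·P2 via (38.225,46.77): [(0, 19.8708) (0, 0) (50, 0) (50, 23.3004)]  |A|=1079.2797
4. ⊥bis P1·P3 via (39.805,48.96): [(0, 19.8708) (0, 0) (50, 0) (50, 23.3004)]  |A|=1079.2797
5. ⊥bis P1·P4 via (43.465,18.09): [(32.2058, 22.0799) (0, 19.8708) (0, 0) (50, 0) (50, 15.7742)]  |A|=1012.3182
6. ⊥bis P1·P5 via (40.125,32.075): [(32.2058, 22.0799) (0, 19.8708) (0, 0) (50, 0) (50, 15.7742)]  |A|=1012.3182
7. canonical 5-gon: [(32.2058, 22.0799) (0, 19.8708) (0, 0) (50, 0) (50, 15.7742)]
8. shoelace: 1012.3182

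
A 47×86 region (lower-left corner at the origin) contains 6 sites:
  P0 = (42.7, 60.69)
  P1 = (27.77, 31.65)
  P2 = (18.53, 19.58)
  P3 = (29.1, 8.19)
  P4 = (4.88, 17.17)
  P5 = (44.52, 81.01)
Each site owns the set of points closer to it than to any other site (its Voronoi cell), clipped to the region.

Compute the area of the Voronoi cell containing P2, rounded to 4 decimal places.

1. box [0,47]×[0,86]: [(0, 0) (47, 0) (47, 86) (0, 86)]
2. ⊥bis P2·P0 via (30.615,40.135): [(0, 58.1346) (0, 0) (47, 0) (47, 30.5017)]  |A|=2082.9533
3. ⊥bis P2·P1 via (23.15,25.615): [(0, 43.3371) (0, 0) (47, 0) (47, 7.357)]  |A|=1191.312
4. ⊥bis P2·P3 via (23.815,13.885): [(30.4407, 20.0337) (0, 43.3371) (0, 0) (8.8528, 0)]  |A|=748.2839
5. ⊥bis P2·P4 via (11.705,18.375): [(14.091, 4.861) (30.4407, 20.0337) (8.4383, 36.8773)]  |A|=304.612
6. ⊥bis P2·P5 via (31.525,50.295): [(14.091, 4.861) (30.4407, 20.0337) (8.4383, 36.8773)]  |A|=304.612
7. canonical 3-gon: [(14.091, 4.861) (30.4407, 20.0337) (8.4383, 36.8773)]
8. shoelace: 304.612

Area of P2's cell: 304.6120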